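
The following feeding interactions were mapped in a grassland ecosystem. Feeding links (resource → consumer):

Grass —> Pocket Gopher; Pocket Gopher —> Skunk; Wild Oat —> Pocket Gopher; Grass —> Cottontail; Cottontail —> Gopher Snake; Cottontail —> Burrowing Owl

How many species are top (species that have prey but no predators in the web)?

Top species (has prey, but nothing eats it): Skunk, Gopher Snake, Burrowing Owl.
Count: 3.

3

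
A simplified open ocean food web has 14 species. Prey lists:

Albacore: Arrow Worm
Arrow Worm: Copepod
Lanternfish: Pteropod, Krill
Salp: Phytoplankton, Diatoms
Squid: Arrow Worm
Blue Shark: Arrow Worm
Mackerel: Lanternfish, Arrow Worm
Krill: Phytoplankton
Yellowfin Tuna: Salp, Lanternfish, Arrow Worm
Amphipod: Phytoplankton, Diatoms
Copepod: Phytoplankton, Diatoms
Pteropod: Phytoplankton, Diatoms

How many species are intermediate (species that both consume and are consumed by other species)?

6

Intermediate species (has both prey and predators): Pteropod, Krill, Salp, Copepod, Lanternfish, Arrow Worm.
Count: 6.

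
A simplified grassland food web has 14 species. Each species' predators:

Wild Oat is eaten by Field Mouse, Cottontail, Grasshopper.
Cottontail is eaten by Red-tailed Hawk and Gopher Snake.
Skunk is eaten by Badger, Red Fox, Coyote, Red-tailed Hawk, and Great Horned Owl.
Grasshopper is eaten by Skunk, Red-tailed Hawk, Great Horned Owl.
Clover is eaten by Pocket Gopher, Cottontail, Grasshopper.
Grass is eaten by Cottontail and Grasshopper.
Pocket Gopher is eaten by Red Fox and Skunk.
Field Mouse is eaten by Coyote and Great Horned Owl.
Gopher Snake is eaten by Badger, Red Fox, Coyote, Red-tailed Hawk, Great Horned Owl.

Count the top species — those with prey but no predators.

Top species (has prey, but nothing eats it): Red Fox, Coyote, Badger, Great Horned Owl, Red-tailed Hawk.
Count: 5.

5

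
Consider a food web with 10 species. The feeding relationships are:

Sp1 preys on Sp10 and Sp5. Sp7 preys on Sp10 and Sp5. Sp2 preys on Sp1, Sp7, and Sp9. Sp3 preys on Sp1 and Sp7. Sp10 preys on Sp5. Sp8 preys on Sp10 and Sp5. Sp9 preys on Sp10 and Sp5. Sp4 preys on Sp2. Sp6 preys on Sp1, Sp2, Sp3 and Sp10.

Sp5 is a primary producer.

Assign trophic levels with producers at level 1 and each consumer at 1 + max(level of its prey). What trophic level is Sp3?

Sp5 is a producer → level 1.
Sp10 eats Sp5 → level 2.
Sp1 eats Sp10 (level 2); other prey at levels: Sp5 1 → level 3.
Sp3 eats Sp1 (level 3); other prey at levels: Sp7 3 → level 4.

Trophic level 4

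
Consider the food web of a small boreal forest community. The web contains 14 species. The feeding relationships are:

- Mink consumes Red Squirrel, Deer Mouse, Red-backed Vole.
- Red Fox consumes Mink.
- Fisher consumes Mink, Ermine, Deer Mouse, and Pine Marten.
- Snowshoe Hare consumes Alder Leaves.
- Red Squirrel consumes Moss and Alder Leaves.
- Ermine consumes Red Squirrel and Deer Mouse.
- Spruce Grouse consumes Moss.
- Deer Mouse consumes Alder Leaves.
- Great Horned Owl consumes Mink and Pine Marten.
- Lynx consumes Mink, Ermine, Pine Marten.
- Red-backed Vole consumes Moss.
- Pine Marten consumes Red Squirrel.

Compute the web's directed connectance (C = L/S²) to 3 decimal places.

The web has S = 14 species and L = 22 feeding links.
C = L / S² = 22 / 196 = 0.1122 ≈ 0.112.

C = 0.112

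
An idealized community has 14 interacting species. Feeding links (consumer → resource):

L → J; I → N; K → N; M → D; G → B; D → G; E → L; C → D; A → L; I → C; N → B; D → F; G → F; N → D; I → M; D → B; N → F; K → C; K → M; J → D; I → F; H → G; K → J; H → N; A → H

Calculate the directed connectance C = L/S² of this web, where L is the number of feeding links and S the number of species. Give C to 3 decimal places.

The web has S = 14 species and L = 25 feeding links.
C = L / S² = 25 / 196 = 0.1276 ≈ 0.128.

C = 0.128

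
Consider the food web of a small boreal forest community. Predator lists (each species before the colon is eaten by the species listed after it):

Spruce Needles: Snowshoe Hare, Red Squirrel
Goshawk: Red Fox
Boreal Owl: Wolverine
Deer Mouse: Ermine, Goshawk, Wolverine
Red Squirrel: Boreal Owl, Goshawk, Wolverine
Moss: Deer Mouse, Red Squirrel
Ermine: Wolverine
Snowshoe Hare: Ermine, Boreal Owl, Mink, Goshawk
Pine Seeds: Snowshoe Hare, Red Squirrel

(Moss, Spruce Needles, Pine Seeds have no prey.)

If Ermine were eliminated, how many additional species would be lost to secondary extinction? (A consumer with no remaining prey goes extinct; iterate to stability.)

0

Remove Ermine.
Every predator of it retains at least one other prey: Wolverine still has Deer Mouse, Red Squirrel, Boreal Owl.
No consumer loses all prey, so no secondary extinctions occur.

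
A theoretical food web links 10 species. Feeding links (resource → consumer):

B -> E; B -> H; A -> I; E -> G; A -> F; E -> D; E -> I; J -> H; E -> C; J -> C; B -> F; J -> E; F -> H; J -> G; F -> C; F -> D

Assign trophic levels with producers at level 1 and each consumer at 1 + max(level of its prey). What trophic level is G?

Trophic level 3

J is a producer → level 1.
E eats J (level 1); other prey at levels: B 1 → level 2.
G eats E (level 2); other prey at levels: J 1 → level 3.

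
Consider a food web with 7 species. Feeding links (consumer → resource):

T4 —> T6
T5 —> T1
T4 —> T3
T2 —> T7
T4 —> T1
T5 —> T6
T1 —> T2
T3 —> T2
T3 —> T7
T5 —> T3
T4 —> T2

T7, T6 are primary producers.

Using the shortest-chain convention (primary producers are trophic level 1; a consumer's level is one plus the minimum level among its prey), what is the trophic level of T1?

Trophic level 3

T7 is a producer → level 1.
T2 eats T7 → level 2.
T1 eats T2 → level 3.
No prey of T1 is below level 2, so 3 is the minimum.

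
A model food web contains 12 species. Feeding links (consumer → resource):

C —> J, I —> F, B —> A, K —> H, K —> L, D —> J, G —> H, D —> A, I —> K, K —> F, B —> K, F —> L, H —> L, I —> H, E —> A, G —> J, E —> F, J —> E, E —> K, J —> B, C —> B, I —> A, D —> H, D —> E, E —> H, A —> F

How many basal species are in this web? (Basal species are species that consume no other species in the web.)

1

Basal species (no prey listed): L.
Count: 1.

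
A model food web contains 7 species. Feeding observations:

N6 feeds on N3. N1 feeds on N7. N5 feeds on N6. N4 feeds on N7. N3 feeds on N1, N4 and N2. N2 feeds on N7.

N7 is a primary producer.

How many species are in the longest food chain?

5 species

One longest chain: N7 → N2 → N3 → N6 → N5.
It has 5 species and 4 links.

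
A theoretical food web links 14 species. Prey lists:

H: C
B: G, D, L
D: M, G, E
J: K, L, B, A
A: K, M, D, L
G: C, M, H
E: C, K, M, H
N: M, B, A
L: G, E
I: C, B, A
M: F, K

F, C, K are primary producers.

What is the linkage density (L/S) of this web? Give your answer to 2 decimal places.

L/S = 2.29

There are L = 32 links among S = 14 species.
L/S = 32/14 = 2.2857 ≈ 2.29.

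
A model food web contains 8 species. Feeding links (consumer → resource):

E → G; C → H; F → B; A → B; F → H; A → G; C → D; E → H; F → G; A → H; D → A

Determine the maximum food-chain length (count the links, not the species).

One longest chain: H → A → D → C.
It has 4 species and 3 links.

3 links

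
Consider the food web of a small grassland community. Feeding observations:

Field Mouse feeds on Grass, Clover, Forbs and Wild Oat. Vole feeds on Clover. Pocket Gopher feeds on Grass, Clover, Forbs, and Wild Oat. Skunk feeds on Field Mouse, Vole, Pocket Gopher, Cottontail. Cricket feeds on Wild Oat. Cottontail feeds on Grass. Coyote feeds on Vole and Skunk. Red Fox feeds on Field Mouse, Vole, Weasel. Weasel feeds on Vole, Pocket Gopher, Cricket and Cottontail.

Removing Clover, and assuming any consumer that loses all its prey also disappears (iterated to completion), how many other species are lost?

1

Remove Clover.
Round 1: Vole (all prey gone) → extinct.
No further losses. Total secondary extinctions: 1.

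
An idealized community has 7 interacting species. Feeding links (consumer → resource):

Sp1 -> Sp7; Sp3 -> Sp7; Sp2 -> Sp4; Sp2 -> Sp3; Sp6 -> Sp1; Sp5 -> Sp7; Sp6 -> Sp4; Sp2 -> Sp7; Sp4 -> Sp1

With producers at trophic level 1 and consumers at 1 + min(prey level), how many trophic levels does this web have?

3

Producers (level 1): Sp7.
Following each consumer down to its lowest-level prey: Sp7 → Sp1 → Sp4 (levels 1 through 3).
All prey of Sp4 (Sp1 2) are at level 2 or above, so Sp4 is at level 1 + 2 = 3.
Every consumer has at least one prey at level 2 or below, so none exceeds level 3.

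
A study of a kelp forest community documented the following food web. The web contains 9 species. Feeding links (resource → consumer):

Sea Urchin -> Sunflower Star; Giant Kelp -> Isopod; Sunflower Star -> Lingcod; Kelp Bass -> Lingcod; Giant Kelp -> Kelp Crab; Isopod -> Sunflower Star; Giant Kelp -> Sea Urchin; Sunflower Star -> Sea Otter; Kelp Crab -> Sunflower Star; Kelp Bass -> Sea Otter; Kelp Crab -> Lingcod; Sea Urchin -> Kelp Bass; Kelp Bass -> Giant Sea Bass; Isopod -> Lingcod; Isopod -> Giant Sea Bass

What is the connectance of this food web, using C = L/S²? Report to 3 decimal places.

The web has S = 9 species and L = 15 feeding links.
C = L / S² = 15 / 81 = 0.1852 ≈ 0.185.

C = 0.185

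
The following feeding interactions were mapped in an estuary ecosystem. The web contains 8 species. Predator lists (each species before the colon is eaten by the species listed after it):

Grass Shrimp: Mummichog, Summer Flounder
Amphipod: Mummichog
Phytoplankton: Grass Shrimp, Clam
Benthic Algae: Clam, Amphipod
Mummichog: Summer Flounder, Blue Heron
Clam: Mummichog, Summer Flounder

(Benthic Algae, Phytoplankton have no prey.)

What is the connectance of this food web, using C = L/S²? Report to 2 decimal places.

C = 0.17

The web has S = 8 species and L = 11 feeding links.
C = L / S² = 11 / 64 = 0.1719 ≈ 0.17.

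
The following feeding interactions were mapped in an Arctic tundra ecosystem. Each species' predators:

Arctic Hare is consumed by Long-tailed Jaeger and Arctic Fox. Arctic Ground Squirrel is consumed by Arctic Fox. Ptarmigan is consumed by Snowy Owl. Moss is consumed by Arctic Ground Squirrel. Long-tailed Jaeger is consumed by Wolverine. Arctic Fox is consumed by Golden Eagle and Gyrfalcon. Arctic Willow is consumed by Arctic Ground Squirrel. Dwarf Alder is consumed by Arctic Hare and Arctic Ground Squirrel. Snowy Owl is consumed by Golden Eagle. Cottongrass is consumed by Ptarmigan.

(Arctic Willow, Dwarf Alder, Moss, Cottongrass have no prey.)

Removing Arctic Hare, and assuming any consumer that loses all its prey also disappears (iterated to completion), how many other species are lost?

2

Remove Arctic Hare.
Round 1: Long-tailed Jaeger (all prey gone) → extinct.
Round 2: Wolverine (all prey gone) → extinct.
No further losses. Total secondary extinctions: 2.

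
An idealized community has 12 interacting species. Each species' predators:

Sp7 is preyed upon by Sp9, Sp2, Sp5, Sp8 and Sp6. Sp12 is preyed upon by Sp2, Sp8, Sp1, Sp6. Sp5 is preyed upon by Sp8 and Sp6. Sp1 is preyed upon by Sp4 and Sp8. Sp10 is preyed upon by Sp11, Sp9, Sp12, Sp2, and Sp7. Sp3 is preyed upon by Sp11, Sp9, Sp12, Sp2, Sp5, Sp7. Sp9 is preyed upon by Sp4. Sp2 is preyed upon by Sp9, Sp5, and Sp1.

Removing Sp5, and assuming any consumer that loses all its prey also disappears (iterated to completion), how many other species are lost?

0

Remove Sp5.
Every predator of it retains at least one other prey: Sp8 still has Sp12, Sp7, Sp1; Sp6 still has Sp12, Sp7.
No consumer loses all prey, so no secondary extinctions occur.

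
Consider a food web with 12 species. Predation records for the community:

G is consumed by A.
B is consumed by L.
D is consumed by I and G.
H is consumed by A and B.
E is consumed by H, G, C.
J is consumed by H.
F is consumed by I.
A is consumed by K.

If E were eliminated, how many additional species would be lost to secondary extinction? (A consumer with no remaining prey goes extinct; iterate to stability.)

1

Remove E.
Round 1: C (all prey gone) → extinct.
No further losses. Total secondary extinctions: 1.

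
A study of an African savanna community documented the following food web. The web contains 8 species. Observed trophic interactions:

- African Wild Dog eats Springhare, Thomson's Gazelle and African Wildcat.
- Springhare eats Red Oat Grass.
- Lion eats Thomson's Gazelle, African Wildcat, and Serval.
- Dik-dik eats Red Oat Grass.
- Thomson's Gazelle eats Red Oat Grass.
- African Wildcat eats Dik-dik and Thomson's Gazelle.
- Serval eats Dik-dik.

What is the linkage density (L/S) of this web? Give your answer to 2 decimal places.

L/S = 1.50

There are L = 12 links among S = 8 species.
L/S = 12/8 = 1.5000 ≈ 1.50.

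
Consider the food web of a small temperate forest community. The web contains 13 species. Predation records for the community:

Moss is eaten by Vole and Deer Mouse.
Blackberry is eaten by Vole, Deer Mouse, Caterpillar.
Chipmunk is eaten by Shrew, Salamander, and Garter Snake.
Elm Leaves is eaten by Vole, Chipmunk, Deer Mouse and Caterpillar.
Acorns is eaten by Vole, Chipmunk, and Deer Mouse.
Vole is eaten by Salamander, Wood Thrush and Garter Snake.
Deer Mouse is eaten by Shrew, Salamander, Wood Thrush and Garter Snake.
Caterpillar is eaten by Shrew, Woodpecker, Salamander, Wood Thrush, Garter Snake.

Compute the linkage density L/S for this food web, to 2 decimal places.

L/S = 2.08

There are L = 27 links among S = 13 species.
L/S = 27/13 = 2.0769 ≈ 2.08.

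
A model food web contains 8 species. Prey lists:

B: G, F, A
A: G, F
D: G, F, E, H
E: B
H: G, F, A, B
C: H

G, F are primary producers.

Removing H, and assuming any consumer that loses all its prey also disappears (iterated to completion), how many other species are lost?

Remove H.
Round 1: C (all prey gone) → extinct.
No further losses. Total secondary extinctions: 1.

1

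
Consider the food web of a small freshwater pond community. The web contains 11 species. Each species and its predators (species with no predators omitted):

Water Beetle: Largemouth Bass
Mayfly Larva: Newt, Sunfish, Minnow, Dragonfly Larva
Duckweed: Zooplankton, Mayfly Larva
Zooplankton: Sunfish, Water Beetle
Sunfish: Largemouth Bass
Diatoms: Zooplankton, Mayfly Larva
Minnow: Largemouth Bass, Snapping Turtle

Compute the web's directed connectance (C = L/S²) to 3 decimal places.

The web has S = 11 species and L = 14 feeding links.
C = L / S² = 14 / 121 = 0.1157 ≈ 0.116.

C = 0.116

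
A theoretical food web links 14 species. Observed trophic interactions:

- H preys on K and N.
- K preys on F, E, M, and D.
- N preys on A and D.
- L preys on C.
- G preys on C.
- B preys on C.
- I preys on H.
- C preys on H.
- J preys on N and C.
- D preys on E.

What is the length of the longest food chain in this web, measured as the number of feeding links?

5 links

One longest chain: E → D → N → H → C → L.
It has 6 species and 5 links.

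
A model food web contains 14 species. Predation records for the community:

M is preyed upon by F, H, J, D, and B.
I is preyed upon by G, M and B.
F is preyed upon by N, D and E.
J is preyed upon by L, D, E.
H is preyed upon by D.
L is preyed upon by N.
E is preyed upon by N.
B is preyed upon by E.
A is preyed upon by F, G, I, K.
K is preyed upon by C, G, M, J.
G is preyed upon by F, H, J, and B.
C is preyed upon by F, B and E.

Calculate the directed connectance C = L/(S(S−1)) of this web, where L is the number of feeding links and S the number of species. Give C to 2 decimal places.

The web has S = 14 species and L = 33 feeding links.
C = L / (S(S−1)) = 33 / 182 = 0.1813 ≈ 0.18.

C = 0.18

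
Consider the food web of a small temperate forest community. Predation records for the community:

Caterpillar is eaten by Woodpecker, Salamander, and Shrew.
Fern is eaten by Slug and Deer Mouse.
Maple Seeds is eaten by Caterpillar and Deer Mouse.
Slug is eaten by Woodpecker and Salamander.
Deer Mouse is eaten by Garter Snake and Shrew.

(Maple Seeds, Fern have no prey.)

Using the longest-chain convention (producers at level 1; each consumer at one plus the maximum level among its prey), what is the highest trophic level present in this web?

Producers (level 1): Maple Seeds, Fern.
Maple Seeds → Caterpillar → Shrew gives Shrew level 3.
No species has a prey at level 3, so no species reaches level 4.

3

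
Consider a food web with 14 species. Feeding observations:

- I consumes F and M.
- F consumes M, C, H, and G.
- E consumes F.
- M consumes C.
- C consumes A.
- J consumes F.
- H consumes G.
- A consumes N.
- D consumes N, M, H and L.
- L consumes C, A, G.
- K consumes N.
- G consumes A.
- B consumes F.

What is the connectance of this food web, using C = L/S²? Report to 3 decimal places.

C = 0.112

The web has S = 14 species and L = 22 feeding links.
C = L / S² = 22 / 196 = 0.1122 ≈ 0.112.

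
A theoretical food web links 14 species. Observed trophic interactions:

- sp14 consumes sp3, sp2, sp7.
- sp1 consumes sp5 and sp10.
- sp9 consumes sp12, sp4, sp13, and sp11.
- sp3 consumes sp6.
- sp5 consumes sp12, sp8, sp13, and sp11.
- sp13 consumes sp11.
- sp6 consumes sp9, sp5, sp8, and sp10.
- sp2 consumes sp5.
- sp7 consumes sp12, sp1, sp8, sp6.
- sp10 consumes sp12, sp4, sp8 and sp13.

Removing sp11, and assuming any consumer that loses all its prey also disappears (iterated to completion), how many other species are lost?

1

Remove sp11.
Round 1: sp13 (all prey gone) → extinct.
No further losses. Total secondary extinctions: 1.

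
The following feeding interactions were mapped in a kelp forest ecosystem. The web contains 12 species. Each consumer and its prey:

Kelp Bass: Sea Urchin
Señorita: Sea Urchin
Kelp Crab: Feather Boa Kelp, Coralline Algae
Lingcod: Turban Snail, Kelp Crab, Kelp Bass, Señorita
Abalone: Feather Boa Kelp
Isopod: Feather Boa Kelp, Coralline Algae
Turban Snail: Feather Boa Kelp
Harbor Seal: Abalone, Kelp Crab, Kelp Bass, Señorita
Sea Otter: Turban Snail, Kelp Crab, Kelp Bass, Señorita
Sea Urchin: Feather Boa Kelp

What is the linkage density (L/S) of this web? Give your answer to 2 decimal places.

There are L = 21 links among S = 12 species.
L/S = 21/12 = 1.7500 ≈ 1.75.

L/S = 1.75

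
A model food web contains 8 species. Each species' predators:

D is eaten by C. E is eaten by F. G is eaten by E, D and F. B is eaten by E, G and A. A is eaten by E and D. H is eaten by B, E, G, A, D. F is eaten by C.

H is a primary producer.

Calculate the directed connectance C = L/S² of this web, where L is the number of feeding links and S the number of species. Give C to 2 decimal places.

The web has S = 8 species and L = 16 feeding links.
C = L / S² = 16 / 64 = 0.2500 ≈ 0.25.

C = 0.25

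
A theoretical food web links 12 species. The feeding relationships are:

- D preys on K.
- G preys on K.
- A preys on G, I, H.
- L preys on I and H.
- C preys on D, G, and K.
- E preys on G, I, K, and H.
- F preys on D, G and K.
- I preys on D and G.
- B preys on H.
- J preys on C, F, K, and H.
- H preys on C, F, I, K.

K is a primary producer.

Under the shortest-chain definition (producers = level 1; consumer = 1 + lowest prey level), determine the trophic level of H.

K is a producer → level 1.
H eats K → level 2.

Trophic level 2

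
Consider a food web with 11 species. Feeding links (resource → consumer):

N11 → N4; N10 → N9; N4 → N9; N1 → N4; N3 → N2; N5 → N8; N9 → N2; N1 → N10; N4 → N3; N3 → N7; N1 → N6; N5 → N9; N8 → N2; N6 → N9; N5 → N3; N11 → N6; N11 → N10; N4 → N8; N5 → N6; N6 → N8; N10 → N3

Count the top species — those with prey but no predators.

Top species (has prey, but nothing eats it): N2, N7.
Count: 2.

2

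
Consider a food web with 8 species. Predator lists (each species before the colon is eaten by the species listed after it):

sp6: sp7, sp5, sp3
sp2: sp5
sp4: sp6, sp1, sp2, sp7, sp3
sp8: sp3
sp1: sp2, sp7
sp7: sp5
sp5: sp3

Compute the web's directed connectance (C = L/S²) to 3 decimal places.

The web has S = 8 species and L = 14 feeding links.
C = L / S² = 14 / 64 = 0.2188 ≈ 0.219.

C = 0.219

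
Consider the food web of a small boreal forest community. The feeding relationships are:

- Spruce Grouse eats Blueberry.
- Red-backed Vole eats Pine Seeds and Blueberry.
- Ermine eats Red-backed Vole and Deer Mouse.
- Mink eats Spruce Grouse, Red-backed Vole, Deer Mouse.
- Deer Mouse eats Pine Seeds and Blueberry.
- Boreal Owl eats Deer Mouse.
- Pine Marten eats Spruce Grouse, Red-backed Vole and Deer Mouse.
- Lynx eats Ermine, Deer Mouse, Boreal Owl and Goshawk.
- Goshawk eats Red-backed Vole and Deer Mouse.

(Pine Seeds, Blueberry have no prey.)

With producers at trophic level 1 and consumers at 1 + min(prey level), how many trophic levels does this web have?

3

Producers (level 1): Pine Seeds, Blueberry.
Following each consumer down to its lowest-level prey: Pine Seeds → Deer Mouse → Lynx (levels 1 through 3).
All prey of Lynx (Deer Mouse 2, Boreal Owl 3, Ermine 3, Goshawk 3) are at level 2 or above, so Lynx is at level 1 + 2 = 3.
Every consumer has at least one prey at level 2 or below, so none exceeds level 3.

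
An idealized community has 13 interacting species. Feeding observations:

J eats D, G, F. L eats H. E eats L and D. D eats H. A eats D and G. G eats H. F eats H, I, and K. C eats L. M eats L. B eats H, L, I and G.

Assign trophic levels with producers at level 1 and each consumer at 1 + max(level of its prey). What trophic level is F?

Trophic level 2

I is a producer → level 1.
F eats I (level 1); other prey at levels: K 1, H 1 → level 2.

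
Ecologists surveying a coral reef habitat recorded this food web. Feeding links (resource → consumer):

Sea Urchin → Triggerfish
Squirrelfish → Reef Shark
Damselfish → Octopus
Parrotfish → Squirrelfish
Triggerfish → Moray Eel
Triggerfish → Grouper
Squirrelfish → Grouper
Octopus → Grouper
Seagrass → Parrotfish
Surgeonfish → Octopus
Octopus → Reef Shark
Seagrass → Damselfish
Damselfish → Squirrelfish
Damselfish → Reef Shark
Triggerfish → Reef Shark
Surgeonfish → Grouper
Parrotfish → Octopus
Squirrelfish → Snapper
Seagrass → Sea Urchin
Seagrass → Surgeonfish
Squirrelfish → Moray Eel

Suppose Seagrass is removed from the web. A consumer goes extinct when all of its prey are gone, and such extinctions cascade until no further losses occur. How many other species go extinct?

Remove Seagrass.
Round 1: Parrotfish (all prey gone), Damselfish (all prey gone), Surgeonfish (all prey gone), Sea Urchin (all prey gone) → extinct.
Round 2: Octopus (all prey gone), Triggerfish (all prey gone), Squirrelfish (all prey gone) → extinct.
Round 3: Reef Shark (all prey gone), Snapper (all prey gone), Grouper (all prey gone), Moray Eel (all prey gone) → extinct.
No further losses. Total secondary extinctions: 11.

11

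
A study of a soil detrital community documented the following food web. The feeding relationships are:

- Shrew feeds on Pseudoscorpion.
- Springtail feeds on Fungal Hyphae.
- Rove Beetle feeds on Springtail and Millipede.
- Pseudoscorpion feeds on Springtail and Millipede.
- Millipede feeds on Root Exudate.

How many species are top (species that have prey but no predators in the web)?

Top species (has prey, but nothing eats it): Rove Beetle, Shrew.
Count: 2.

2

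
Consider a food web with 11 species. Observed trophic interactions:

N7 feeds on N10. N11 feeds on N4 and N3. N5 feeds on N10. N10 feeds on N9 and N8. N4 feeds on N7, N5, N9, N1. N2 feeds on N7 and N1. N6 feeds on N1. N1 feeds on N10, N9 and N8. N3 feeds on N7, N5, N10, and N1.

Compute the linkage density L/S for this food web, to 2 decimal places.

L/S = 1.82

There are L = 20 links among S = 11 species.
L/S = 20/11 = 1.8182 ≈ 1.82.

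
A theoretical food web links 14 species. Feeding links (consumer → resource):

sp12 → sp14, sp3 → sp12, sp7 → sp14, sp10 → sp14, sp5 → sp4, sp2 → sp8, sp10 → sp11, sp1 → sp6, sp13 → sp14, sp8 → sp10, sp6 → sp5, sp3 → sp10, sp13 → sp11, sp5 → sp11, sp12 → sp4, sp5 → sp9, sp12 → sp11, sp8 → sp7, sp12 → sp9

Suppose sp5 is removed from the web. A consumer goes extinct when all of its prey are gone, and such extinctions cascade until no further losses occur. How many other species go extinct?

Remove sp5.
Round 1: sp6 (all prey gone) → extinct.
Round 2: sp1 (all prey gone) → extinct.
No further losses. Total secondary extinctions: 2.

2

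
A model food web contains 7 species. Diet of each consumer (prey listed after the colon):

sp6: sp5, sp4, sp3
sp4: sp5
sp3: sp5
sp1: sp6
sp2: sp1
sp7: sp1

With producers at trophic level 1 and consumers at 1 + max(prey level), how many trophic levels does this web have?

Producers (level 1): sp5.
sp5 → sp4 → sp6 → sp1 → sp2 gives sp2 level 5.
No species has a prey at level 5, so no species reaches level 6.

5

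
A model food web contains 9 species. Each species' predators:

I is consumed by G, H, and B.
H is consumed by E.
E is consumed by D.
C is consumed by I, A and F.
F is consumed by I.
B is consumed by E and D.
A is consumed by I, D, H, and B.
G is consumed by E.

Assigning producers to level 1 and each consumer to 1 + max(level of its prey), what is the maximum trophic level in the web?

6

Producers (level 1): C.
C → F → I → B → E → D gives D level 6.
No species has a prey at level 6, so no species reaches level 7.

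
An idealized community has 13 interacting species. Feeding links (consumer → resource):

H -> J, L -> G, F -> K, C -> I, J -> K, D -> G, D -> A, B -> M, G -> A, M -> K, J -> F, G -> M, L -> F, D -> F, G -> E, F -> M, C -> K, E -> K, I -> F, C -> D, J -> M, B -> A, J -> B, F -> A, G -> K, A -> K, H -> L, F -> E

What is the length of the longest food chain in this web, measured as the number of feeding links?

One longest chain: K → E → F → I → C.
It has 5 species and 4 links.

4 links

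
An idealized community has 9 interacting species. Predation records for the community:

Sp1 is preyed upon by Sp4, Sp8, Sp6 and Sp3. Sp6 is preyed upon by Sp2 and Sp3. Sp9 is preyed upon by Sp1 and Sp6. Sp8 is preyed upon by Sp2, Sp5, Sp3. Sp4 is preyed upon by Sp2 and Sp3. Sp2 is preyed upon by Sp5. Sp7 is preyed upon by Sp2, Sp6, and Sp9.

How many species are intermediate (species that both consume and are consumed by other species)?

6

Intermediate species (has both prey and predators): Sp9, Sp1, Sp4, Sp8, Sp6, Sp2.
Count: 6.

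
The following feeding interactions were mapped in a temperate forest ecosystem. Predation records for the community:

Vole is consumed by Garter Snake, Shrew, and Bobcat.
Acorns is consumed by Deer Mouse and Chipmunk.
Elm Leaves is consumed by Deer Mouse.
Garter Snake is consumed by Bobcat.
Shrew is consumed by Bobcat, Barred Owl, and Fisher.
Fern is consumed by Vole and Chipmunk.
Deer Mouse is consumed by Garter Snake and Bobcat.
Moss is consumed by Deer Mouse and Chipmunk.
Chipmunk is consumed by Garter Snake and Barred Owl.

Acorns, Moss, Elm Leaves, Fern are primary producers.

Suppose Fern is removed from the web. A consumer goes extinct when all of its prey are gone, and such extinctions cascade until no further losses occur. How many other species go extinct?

Remove Fern.
Round 1: Vole (all prey gone) → extinct.
Round 2: Shrew (all prey gone) → extinct.
Round 3: Fisher (all prey gone) → extinct.
No further losses. Total secondary extinctions: 3.

3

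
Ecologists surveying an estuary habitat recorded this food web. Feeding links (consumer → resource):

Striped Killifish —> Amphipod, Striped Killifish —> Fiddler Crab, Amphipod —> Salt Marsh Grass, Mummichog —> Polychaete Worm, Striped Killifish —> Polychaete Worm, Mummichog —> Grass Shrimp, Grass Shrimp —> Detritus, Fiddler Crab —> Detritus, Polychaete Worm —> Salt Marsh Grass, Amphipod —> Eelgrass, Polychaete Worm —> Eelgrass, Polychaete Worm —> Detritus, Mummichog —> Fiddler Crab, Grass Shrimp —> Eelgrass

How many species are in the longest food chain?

3 species

One longest chain: Detritus → Polychaete Worm → Striped Killifish.
It has 3 species and 2 links.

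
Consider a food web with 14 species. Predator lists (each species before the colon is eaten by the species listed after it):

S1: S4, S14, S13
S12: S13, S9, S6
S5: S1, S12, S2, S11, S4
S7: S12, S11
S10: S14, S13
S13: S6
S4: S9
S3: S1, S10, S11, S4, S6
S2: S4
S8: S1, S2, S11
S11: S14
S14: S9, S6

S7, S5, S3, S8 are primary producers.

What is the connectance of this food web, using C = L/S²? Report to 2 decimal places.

The web has S = 14 species and L = 29 feeding links.
C = L / S² = 29 / 196 = 0.1480 ≈ 0.15.

C = 0.15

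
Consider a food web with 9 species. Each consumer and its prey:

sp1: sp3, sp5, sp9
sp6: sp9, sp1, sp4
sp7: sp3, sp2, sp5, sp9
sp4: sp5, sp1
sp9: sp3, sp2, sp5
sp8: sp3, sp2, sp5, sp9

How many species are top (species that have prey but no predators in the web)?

Top species (has prey, but nothing eats it): sp7, sp8, sp6.
Count: 3.

3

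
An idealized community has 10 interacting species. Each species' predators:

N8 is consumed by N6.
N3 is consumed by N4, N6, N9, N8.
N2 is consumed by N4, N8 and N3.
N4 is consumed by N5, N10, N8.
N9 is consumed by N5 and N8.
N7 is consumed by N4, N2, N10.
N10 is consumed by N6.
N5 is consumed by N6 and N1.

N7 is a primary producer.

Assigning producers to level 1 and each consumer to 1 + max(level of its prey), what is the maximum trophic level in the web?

6

Producers (level 1): N7.
N7 → N2 → N3 → N9 → N5 → N1 gives N1 level 6.
No species has a prey at level 6, so no species reaches level 7.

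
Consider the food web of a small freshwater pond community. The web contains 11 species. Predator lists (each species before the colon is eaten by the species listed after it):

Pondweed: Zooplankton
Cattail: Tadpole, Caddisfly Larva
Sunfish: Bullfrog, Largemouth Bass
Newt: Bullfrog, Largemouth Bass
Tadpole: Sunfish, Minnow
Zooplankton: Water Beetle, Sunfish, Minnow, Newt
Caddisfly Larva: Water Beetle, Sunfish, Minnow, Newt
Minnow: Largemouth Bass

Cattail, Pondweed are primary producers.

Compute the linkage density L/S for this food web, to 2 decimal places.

L/S = 1.64

There are L = 18 links among S = 11 species.
L/S = 18/11 = 1.6364 ≈ 1.64.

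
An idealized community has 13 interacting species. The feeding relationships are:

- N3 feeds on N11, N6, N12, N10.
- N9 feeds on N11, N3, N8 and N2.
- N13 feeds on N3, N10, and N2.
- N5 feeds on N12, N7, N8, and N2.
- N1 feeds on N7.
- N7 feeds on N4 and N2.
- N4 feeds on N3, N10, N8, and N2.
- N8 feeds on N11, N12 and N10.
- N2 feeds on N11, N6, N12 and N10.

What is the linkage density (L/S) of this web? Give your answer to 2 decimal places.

L/S = 2.23

There are L = 29 links among S = 13 species.
L/S = 29/13 = 2.2308 ≈ 2.23.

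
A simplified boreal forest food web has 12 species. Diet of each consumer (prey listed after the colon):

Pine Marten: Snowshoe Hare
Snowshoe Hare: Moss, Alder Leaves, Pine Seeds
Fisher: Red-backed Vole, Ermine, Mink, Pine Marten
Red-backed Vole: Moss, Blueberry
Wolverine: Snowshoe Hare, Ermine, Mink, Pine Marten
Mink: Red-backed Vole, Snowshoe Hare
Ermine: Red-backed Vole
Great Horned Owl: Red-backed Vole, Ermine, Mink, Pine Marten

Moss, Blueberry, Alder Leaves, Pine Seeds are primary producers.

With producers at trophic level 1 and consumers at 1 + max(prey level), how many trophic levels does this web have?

Producers (level 1): Moss, Blueberry, Alder Leaves, Pine Seeds.
Moss → Snowshoe Hare → Pine Marten → Wolverine gives Wolverine level 4.
No species has a prey at level 4, so no species reaches level 5.

4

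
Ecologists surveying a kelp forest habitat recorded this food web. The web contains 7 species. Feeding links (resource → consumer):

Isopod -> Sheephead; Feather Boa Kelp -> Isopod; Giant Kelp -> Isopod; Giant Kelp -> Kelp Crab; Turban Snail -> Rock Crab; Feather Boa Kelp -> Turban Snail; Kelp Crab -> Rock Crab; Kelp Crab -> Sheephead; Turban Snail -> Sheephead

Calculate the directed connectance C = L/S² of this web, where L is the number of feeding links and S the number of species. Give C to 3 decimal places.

The web has S = 7 species and L = 9 feeding links.
C = L / S² = 9 / 49 = 0.1837 ≈ 0.184.

C = 0.184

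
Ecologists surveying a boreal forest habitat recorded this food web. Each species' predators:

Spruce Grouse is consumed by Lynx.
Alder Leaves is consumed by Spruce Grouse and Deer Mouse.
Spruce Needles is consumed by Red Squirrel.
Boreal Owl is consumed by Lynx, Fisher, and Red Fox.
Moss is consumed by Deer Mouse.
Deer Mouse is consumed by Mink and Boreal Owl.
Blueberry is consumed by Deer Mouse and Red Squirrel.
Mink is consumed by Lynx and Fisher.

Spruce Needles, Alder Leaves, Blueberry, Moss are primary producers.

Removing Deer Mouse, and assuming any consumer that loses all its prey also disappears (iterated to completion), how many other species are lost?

4

Remove Deer Mouse.
Round 1: Boreal Owl (all prey gone), Mink (all prey gone) → extinct.
Round 2: Fisher (all prey gone), Red Fox (all prey gone) → extinct.
No further losses. Total secondary extinctions: 4.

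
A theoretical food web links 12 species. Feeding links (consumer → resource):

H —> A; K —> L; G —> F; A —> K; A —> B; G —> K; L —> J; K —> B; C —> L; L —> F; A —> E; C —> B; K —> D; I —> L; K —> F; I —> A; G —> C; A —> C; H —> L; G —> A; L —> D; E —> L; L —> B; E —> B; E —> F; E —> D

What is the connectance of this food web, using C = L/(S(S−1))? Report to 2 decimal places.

C = 0.20

The web has S = 12 species and L = 26 feeding links.
C = L / (S(S−1)) = 26 / 132 = 0.1970 ≈ 0.20.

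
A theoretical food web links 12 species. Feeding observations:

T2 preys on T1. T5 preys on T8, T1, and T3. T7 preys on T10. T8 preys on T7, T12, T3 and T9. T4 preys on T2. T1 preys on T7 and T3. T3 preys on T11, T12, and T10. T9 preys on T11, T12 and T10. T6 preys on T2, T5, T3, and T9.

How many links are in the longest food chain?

4 links

One longest chain: T10 → T7 → T1 → T2 → T4.
It has 5 species and 4 links.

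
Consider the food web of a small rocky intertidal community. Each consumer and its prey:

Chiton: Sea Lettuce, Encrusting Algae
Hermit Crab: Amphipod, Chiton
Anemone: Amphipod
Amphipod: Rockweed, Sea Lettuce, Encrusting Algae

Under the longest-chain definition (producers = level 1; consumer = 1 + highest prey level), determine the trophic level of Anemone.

Trophic level 3

Rockweed is a producer → level 1.
Amphipod eats Rockweed (level 1); other prey at levels: Sea Lettuce 1, Encrusting Algae 1 → level 2.
Anemone eats Amphipod → level 3.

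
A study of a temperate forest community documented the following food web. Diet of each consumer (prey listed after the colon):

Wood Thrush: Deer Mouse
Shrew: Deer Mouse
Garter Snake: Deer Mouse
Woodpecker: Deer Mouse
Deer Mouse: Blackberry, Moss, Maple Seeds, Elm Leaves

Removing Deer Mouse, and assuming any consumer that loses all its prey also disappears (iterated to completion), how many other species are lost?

Remove Deer Mouse.
Round 1: Wood Thrush (all prey gone), Shrew (all prey gone), Woodpecker (all prey gone), Garter Snake (all prey gone) → extinct.
No further losses. Total secondary extinctions: 4.

4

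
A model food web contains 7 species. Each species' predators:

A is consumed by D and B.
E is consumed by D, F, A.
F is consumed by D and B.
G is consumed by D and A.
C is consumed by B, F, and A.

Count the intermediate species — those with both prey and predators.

Intermediate species (has both prey and predators): A, F.
Count: 2.

2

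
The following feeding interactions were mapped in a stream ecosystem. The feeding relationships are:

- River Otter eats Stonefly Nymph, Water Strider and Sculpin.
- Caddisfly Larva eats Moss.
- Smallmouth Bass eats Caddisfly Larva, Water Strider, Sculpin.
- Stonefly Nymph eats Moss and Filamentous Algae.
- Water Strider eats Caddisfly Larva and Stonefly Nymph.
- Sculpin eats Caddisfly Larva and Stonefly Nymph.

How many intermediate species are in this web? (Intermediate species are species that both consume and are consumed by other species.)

Intermediate species (has both prey and predators): Stonefly Nymph, Caddisfly Larva, Water Strider, Sculpin.
Count: 4.

4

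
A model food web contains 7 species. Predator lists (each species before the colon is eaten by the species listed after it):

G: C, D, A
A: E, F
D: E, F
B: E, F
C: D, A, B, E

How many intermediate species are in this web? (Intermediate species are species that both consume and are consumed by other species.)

4

Intermediate species (has both prey and predators): C, D, A, B.
Count: 4.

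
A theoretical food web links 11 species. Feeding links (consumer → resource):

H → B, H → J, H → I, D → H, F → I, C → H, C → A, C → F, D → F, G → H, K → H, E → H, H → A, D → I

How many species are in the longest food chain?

3 species

One longest chain: I → F → D.
It has 3 species and 2 links.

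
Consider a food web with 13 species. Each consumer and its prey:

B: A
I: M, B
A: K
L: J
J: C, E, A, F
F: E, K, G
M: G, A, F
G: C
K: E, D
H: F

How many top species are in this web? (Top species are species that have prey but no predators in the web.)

Top species (has prey, but nothing eats it): H, I, L.
Count: 3.

3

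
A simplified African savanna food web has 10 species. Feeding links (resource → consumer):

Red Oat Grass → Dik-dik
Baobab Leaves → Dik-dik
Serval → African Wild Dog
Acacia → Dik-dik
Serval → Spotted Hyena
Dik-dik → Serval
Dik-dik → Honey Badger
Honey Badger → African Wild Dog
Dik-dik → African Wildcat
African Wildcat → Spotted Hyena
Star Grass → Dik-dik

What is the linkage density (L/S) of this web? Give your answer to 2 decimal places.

L/S = 1.10

There are L = 11 links among S = 10 species.
L/S = 11/10 = 1.1000 ≈ 1.10.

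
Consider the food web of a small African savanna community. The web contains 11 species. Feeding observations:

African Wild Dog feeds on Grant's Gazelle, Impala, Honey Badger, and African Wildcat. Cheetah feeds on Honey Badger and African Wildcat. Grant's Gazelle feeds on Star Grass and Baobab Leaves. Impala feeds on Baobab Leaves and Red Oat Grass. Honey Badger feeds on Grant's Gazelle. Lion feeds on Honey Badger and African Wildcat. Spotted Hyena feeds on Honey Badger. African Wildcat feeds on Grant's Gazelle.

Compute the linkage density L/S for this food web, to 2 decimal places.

L/S = 1.36

There are L = 15 links among S = 11 species.
L/S = 15/11 = 1.3636 ≈ 1.36.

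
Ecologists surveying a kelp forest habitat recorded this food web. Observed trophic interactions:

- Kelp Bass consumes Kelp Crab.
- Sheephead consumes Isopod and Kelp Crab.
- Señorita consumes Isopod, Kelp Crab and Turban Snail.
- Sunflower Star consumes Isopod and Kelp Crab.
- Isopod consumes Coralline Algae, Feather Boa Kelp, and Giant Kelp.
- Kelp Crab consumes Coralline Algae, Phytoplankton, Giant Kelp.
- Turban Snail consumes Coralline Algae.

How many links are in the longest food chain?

One longest chain: Coralline Algae → Kelp Crab → Kelp Bass.
It has 3 species and 2 links.

2 links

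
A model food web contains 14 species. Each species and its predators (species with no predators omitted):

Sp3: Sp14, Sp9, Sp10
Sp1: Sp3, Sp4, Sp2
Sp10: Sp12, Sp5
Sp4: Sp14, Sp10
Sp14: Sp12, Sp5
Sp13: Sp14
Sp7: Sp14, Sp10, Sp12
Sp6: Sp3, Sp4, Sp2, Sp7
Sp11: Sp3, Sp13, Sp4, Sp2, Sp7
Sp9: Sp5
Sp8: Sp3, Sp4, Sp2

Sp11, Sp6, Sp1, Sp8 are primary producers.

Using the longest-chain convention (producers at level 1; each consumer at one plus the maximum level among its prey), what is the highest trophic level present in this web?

Producers (level 1): Sp11, Sp6, Sp1, Sp8.
Sp11 → Sp7 → Sp14 → Sp5 gives Sp5 level 4.
No species has a prey at level 4, so no species reaches level 5.

4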